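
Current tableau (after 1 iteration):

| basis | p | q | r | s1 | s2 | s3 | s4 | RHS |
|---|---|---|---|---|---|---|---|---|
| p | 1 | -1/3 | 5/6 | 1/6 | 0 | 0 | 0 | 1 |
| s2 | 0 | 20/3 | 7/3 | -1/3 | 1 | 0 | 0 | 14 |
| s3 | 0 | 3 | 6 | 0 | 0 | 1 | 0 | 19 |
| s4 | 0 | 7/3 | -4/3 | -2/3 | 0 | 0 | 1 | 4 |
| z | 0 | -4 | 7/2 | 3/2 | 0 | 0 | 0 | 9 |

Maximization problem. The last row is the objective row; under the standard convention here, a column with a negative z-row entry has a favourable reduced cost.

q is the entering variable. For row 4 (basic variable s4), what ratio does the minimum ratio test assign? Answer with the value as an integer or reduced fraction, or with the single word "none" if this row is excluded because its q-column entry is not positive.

12/7

Ratio = RHS / (q entry) = 4 / (7/3) = 12/7.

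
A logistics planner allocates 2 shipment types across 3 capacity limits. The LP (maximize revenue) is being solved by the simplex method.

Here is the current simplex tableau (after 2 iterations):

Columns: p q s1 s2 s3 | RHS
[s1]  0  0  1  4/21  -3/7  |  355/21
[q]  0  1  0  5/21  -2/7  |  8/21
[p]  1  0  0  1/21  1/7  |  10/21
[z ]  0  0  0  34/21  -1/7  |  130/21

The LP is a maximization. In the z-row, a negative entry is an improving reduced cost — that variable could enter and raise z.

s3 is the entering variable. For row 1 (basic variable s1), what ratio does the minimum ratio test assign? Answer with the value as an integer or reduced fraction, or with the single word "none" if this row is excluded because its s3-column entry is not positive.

none

The s3 entry in row 1 is -3/7 ≤ 0, so this row gives no ratio.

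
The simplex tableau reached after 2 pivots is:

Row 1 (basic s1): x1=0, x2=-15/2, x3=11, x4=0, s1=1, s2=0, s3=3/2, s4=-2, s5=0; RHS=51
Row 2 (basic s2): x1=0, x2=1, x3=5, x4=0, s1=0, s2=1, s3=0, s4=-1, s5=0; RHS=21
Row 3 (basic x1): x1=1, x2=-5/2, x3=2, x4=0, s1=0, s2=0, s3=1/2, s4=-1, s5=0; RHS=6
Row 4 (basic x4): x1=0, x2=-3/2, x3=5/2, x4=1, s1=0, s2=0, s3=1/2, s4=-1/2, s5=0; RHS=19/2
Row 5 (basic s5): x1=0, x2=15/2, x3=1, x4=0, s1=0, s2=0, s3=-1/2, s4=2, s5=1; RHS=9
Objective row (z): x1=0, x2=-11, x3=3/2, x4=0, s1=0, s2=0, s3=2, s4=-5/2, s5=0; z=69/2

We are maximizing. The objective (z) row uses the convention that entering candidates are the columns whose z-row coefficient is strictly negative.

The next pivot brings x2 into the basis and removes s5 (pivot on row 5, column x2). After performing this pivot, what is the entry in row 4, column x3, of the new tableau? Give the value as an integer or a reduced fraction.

Pivot element is row 5, column x2: 15/2.
Normalize row 5: new (row 5, x3) = 1/(15/2) = 2/15.
row 4 ← row 4 − (-3/2)·(new row 5): 5/2 − (-3/2)·(2/15) = 27/10.

27/10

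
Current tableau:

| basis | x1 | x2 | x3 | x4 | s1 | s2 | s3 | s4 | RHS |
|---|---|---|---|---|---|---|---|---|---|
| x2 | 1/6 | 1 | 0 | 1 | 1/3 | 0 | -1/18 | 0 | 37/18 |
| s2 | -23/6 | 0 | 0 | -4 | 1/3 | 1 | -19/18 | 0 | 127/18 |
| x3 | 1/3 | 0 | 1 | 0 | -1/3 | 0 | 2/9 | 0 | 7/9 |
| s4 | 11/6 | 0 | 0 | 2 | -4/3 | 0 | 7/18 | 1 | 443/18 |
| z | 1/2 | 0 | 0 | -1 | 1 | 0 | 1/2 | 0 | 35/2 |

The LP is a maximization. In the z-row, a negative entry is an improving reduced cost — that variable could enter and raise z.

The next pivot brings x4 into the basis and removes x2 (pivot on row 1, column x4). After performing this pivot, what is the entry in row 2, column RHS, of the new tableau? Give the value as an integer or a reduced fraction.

275/18

Pivot element is row 1, column x4: 1.
Normalize row 1: new (row 1, RHS) = (37/18)/1 = 37/18.
row 2 ← row 2 − (-4)·(new row 1): 127/18 − (-4)·(37/18) = 275/18.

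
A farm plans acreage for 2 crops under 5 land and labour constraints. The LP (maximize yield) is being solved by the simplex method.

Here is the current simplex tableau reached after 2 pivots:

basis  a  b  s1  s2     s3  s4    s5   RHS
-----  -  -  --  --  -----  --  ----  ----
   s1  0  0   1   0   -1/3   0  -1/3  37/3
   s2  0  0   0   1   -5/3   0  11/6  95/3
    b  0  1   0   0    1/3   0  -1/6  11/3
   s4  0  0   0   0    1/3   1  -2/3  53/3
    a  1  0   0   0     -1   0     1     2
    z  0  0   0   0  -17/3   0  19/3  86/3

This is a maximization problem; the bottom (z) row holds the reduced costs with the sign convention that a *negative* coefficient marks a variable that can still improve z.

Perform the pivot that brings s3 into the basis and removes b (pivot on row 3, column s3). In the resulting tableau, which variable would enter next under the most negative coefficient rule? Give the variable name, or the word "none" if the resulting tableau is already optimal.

Pivot element 1/3. New z-row = old z-row − (-17/3)·(row 3/(1/3)).
Updated z-row coefficients: a: 0, b: 17, s1: 0, s2: 0, s3: 0, s4: 0, s5: 7/2.
No coefficient is strictly negative; the tableau after this pivot is optimal.

none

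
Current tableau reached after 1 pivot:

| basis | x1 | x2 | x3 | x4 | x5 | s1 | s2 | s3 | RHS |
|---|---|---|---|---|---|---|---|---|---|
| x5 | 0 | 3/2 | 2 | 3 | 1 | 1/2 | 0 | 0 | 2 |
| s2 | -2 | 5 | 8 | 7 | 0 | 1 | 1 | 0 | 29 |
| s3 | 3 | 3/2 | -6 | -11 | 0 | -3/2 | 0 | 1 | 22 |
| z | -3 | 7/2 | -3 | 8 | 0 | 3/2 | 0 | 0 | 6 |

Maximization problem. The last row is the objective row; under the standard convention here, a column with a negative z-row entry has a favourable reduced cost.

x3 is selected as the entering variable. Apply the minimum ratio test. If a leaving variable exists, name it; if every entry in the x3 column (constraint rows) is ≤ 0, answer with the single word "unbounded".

Ratios: row 1 (x5): 2/2 = 1; row 2 (s2): 29/8 = 29/8; row 3 (s3): entry -6 ≤ 0, skip.
Minimum ratio is in the x5 row, so x5 leaves.

x5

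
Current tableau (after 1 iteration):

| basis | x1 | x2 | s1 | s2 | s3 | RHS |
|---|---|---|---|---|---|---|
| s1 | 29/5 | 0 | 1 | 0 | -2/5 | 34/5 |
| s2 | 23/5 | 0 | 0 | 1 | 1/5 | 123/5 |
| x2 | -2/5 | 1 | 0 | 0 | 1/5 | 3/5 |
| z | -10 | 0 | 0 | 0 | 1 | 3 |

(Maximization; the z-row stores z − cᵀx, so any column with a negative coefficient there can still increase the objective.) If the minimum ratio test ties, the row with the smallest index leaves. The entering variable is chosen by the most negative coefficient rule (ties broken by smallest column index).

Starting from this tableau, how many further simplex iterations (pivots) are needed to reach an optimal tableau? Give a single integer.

1

pivot: x1 in, s1 out → z = 427/29
No improving column remains; optimal.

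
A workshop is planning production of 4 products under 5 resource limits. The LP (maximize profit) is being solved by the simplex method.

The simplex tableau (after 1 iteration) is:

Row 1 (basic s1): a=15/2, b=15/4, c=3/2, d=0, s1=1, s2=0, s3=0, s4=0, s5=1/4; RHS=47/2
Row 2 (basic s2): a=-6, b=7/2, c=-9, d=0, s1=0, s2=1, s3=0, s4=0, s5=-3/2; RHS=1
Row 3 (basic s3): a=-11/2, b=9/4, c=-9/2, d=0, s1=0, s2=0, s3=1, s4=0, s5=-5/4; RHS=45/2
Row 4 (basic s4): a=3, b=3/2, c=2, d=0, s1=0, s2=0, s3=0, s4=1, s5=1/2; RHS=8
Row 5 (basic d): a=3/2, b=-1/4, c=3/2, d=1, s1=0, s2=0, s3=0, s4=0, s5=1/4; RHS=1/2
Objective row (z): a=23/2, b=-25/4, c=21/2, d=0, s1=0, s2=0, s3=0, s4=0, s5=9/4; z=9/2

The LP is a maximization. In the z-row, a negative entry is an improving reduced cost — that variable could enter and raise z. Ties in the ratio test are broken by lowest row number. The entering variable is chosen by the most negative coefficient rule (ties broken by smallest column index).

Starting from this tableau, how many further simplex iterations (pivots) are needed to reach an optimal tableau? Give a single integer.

pivot: b in, s2 out → z = 44/7
pivot: c in, d out → z = 10
No improving column remains; optimal.

2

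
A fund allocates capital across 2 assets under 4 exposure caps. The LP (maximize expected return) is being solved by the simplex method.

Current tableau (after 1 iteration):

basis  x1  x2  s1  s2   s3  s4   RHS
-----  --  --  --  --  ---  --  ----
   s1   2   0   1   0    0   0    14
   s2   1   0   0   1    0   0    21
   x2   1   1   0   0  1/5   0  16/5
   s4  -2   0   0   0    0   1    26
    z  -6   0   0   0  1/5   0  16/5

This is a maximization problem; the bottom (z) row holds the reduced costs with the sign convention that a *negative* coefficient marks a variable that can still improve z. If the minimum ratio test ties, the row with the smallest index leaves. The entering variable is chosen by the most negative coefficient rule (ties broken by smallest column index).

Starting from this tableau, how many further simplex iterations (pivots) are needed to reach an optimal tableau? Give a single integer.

1

pivot: x1 in, x2 out → z = 112/5
No improving column remains; optimal.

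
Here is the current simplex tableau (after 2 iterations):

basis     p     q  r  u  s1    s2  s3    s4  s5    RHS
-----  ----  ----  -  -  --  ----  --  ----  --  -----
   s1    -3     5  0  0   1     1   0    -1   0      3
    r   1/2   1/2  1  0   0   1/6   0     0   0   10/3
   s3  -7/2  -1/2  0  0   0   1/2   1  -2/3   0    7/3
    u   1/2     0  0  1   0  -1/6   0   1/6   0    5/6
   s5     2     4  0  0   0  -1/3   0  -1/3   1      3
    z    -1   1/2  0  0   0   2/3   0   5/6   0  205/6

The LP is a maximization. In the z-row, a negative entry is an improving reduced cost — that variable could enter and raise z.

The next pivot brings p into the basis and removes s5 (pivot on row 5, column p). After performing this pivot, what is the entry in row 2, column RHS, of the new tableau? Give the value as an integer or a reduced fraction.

Pivot element is row 5, column p: 2.
Normalize row 5: new (row 5, RHS) = 3/2 = 3/2.
row 2 ← row 2 − (1/2)·(new row 5): 10/3 − (1/2)·(3/2) = 31/12.

31/12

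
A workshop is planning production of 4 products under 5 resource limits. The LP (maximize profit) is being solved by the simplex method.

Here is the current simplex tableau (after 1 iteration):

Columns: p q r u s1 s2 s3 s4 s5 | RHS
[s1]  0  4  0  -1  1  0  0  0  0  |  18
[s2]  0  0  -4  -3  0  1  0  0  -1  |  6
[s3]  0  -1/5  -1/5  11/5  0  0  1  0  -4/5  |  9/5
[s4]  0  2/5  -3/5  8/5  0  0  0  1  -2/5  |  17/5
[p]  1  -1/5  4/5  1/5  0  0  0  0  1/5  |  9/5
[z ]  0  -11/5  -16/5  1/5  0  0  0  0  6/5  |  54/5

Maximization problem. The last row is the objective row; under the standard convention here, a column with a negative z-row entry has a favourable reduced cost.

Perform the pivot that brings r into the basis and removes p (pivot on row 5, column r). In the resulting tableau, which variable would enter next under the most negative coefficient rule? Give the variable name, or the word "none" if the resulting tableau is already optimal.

Pivot element 4/5. New z-row = old z-row − (-16/5)·(row 5/(4/5)).
Updated z-row coefficients: p: 4, q: -3, r: 0, u: 1, s1: 0, s2: 0, s3: 0, s4: 0, s5: 2.
The most negative is -3 in column q, so q would enter next.

q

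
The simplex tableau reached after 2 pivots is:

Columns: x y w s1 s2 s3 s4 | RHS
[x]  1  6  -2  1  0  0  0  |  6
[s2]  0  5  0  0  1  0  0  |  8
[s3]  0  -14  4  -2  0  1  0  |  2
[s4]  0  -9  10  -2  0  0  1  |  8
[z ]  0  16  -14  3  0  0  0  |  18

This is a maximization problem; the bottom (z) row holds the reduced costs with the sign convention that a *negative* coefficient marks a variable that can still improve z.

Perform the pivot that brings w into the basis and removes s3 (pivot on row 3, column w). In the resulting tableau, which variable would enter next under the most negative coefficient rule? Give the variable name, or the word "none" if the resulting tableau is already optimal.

y

Pivot element 4. New z-row = old z-row − (-14)·(row 3/4).
Updated z-row coefficients: x: 0, y: -33, w: 0, s1: -4, s2: 0, s3: 7/2, s4: 0.
The most negative is -33 in column y, so y would enter next.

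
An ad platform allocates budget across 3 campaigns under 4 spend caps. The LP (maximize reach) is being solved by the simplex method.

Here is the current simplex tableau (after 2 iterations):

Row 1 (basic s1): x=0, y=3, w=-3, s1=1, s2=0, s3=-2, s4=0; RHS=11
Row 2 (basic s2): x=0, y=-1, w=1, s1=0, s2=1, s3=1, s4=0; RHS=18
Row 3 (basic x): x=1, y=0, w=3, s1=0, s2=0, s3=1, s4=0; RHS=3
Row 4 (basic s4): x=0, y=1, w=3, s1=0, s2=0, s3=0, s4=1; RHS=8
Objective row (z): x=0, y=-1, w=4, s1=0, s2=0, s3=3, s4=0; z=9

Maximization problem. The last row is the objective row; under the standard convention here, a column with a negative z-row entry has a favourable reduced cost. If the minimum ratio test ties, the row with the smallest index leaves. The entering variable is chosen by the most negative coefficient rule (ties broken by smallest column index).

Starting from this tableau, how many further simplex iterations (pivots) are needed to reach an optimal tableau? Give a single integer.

1

pivot: y in, s1 out → z = 38/3
No improving column remains; optimal.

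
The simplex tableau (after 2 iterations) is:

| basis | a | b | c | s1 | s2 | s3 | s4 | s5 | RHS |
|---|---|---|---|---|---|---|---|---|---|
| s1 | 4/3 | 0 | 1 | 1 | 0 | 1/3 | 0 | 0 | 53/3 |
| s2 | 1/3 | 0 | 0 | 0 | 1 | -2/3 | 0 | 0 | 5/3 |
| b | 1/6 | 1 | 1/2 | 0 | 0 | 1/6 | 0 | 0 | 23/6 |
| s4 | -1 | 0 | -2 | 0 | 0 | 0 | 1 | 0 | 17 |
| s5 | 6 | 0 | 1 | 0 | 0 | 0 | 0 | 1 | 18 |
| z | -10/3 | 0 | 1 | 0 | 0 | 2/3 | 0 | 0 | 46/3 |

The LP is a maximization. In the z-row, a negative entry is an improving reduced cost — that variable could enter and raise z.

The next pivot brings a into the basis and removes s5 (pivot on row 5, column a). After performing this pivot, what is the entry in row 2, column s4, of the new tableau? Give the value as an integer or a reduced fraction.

0

Pivot element is row 5, column a: 6.
Normalize row 5: new (row 5, s4) = 0/6 = 0.
row 2 ← row 2 − (1/3)·(new row 5): 0 − (1/3)·0 = 0.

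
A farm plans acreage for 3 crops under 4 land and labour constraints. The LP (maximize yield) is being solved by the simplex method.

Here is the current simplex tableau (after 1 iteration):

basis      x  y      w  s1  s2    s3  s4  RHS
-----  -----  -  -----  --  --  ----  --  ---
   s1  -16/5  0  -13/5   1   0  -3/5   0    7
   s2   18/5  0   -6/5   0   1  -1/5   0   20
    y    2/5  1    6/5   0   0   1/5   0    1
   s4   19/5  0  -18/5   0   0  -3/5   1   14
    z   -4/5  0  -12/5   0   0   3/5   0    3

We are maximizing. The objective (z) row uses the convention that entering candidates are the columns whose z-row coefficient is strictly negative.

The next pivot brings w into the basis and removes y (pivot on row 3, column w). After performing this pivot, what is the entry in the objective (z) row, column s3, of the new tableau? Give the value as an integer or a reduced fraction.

1

Pivot element is row 3, column w: 6/5.
Normalize row 3: new (row 3, s3) = (1/5)/(6/5) = 1/6.
z-row ← z-row − (-12/5)·(new row 3): 3/5 − (-12/5)·(1/6) = 1.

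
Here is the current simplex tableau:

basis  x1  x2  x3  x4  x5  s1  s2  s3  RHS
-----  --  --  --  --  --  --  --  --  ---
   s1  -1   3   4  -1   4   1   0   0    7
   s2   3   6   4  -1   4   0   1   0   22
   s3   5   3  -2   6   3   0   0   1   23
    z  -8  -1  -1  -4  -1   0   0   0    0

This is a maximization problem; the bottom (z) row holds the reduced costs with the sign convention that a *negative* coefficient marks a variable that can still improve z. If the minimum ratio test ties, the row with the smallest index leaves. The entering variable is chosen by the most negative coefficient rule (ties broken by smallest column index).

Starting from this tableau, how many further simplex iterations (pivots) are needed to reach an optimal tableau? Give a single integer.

2

pivot: x1 in, s3 out → z = 184/5
pivot: x3 in, s2 out → z = 1129/26
No improving column remains; optimal.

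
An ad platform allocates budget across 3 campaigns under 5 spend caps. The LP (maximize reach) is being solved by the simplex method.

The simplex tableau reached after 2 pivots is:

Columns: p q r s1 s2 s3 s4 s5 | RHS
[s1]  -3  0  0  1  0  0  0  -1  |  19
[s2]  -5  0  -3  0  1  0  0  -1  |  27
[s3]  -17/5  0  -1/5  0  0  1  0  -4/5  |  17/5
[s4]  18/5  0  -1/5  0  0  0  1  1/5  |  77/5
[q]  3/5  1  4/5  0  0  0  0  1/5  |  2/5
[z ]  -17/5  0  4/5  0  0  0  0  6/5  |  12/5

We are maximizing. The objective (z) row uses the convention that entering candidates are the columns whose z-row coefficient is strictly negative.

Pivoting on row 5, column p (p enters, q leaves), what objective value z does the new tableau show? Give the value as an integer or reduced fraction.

14/3

Minimum ratio for p: (2/5)/(3/5) = 2/3.
z changes by −(z-row coeff of p)·ratio = −(-17/5)·(2/3) = 34/15.
New z = 12/5 + (34/15) = 14/3.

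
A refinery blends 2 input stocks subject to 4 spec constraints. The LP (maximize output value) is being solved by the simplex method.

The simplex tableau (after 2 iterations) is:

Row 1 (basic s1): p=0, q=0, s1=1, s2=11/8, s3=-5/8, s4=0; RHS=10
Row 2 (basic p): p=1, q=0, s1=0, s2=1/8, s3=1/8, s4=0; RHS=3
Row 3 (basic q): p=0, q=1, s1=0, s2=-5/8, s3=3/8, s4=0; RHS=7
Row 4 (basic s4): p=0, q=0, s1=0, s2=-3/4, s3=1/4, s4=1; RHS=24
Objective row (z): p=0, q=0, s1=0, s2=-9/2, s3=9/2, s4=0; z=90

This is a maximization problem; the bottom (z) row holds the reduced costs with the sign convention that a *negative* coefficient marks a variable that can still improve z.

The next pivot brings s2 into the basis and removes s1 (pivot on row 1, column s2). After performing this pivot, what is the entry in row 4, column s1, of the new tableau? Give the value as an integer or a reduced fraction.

6/11

Pivot element is row 1, column s2: 11/8.
Normalize row 1: new (row 1, s1) = 1/(11/8) = 8/11.
row 4 ← row 4 − (-3/4)·(new row 1): 0 − (-3/4)·(8/11) = 6/11.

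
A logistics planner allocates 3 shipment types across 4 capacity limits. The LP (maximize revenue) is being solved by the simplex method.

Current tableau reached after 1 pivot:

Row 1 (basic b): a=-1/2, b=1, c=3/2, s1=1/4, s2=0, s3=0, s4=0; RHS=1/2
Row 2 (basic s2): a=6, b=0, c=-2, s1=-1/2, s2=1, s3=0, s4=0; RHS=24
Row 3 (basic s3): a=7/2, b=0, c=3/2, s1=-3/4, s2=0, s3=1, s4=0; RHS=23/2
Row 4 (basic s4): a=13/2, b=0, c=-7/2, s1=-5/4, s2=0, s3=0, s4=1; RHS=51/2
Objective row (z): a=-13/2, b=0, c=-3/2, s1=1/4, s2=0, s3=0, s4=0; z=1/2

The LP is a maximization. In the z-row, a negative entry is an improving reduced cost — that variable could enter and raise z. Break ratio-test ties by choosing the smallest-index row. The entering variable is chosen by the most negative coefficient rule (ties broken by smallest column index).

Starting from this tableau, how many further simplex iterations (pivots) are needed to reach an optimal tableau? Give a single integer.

3

pivot: a in, s3 out → z = 153/7
pivot: s1 in, s2 out → z = 309/11
pivot: c in, b out → z = 867/28
No improving column remains; optimal.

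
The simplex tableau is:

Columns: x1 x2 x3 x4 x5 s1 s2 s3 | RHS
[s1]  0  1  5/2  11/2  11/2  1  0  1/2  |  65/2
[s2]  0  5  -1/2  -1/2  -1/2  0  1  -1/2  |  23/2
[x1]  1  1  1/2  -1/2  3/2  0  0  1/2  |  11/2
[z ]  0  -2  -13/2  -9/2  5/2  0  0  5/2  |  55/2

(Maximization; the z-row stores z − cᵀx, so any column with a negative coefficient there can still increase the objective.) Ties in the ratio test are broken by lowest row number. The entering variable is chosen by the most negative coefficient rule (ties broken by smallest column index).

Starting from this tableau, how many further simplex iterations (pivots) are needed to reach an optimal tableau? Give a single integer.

2

pivot: x3 in, x1 out → z = 99
pivot: x4 in, s1 out → z = 847/8
No improving column remains; optimal.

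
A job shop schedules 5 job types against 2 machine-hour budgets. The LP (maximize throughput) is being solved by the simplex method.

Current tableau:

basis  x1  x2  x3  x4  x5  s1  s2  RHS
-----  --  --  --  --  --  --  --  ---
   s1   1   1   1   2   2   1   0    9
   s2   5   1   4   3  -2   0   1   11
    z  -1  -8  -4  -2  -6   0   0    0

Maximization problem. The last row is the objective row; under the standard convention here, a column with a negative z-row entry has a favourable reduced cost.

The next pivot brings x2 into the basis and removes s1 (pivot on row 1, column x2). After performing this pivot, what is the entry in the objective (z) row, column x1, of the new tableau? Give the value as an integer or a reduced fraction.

Pivot element is row 1, column x2: 1.
Normalize row 1: new (row 1, x1) = 1/1 = 1.
z-row ← z-row − (-8)·(new row 1): -1 − (-8)·1 = 7.

7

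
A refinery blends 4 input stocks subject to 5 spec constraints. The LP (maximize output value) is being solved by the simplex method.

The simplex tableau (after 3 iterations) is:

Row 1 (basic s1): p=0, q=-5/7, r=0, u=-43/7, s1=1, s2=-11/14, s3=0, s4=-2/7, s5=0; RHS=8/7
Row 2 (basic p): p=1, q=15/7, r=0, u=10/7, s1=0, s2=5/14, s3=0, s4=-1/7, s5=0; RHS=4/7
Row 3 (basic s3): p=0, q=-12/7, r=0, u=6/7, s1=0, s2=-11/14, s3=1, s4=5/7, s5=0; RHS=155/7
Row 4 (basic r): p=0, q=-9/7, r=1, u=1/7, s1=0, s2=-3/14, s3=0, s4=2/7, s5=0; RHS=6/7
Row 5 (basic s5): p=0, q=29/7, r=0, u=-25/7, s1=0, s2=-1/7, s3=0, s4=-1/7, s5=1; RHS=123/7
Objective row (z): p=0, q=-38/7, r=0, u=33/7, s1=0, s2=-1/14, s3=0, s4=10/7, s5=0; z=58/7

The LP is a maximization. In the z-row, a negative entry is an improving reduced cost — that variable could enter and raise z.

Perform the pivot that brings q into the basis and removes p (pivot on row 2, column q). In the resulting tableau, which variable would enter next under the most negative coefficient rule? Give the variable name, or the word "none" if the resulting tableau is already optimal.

Pivot element 15/7. New z-row = old z-row − (-38/7)·(row 2/(15/7)).
Updated z-row coefficients: p: 38/15, q: 0, r: 0, u: 25/3, s1: 0, s2: 5/6, s3: 0, s4: 16/15, s5: 0.
No coefficient is strictly negative; the tableau after this pivot is optimal.

none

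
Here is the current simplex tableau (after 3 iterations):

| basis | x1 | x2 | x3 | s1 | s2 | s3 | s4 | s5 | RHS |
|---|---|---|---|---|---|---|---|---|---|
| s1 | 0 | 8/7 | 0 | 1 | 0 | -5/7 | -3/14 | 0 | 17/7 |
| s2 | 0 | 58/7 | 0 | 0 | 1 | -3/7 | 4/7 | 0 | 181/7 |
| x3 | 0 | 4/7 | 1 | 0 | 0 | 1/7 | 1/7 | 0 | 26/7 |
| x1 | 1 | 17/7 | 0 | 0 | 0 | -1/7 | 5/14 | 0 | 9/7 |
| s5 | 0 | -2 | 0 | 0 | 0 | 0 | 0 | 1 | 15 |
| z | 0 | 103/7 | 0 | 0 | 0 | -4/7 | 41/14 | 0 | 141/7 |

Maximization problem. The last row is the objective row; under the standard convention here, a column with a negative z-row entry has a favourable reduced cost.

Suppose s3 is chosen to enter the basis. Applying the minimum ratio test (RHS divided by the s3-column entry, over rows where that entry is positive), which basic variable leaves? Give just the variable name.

Ratios: row 1 (s1): entry -5/7 ≤ 0, skip; row 2 (s2): entry -3/7 ≤ 0, skip; row 3 (x3): (26/7)/(1/7) = 26; row 4 (x1): entry -1/7 ≤ 0, skip; row 5 (s5): entry 0 ≤ 0, skip.
Minimum ratio 26 is in the x3 row, so x3 leaves.

x3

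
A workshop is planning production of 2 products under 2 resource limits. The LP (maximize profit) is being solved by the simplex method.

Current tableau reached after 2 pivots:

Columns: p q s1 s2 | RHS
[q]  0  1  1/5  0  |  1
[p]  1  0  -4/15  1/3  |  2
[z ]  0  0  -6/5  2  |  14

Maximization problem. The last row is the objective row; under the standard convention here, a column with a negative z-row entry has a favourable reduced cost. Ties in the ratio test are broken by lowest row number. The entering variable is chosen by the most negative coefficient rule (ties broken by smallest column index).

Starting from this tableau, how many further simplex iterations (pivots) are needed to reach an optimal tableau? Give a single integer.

1

pivot: s1 in, q out → z = 20
No improving column remains; optimal.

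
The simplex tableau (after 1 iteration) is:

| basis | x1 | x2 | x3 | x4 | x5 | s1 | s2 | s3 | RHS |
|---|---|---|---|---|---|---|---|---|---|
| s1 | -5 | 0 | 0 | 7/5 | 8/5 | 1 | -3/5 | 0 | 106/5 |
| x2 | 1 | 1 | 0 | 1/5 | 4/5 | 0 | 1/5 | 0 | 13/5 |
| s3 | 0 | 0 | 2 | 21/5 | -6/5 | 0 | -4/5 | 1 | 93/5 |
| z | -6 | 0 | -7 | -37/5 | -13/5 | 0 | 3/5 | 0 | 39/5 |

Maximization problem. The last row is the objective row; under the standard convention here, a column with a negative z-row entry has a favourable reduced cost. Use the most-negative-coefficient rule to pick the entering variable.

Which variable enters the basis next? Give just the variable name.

x4

Objective-row coefficients: x1: -6, x2: 0, x3: -7, x4: -37/5, x5: -13/5, s1: 0, s2: 3/5, s3: 0.
The most negative is -37/5 in column x4, so x4 enters.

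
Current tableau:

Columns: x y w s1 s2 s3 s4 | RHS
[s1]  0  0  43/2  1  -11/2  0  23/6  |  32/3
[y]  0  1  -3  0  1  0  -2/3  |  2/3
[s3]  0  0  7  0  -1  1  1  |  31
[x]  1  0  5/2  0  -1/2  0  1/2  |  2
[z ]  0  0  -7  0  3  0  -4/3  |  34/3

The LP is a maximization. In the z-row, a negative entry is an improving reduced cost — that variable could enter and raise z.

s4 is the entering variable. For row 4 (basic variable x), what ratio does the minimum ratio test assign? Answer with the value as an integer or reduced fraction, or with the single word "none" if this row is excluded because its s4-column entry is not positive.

4

Ratio = RHS / (s4 entry) = 2 / (1/2) = 4.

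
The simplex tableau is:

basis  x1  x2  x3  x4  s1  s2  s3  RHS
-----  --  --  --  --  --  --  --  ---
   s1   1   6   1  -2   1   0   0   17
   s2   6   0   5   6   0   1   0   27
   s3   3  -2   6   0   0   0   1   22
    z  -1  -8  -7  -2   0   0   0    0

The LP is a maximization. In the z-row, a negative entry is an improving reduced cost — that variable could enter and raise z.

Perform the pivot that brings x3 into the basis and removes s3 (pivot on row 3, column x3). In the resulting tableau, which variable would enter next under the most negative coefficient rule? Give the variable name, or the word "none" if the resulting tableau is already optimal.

Pivot element 6. New z-row = old z-row − (-7)·(row 3/6).
Updated z-row coefficients: x1: 5/2, x2: -31/3, x3: 0, x4: -2, s1: 0, s2: 0, s3: 7/6.
The most negative is -31/3 in column x2, so x2 would enter next.

x2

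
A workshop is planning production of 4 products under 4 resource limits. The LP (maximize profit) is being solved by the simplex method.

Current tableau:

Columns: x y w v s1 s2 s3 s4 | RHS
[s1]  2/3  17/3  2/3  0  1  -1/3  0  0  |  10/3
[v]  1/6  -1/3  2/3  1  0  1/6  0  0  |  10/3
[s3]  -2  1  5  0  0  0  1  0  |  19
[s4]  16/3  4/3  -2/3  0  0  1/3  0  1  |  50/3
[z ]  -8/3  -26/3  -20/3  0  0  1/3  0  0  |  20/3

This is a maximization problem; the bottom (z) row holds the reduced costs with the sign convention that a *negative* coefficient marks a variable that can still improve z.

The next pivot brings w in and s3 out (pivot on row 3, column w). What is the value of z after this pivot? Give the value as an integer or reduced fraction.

Minimum ratio for w: 19/5 = 19/5.
z changes by −(z-row coeff of w)·ratio = −(-20/3)·(19/5) = 76/3.
New z = 20/3 + (76/3) = 32.

32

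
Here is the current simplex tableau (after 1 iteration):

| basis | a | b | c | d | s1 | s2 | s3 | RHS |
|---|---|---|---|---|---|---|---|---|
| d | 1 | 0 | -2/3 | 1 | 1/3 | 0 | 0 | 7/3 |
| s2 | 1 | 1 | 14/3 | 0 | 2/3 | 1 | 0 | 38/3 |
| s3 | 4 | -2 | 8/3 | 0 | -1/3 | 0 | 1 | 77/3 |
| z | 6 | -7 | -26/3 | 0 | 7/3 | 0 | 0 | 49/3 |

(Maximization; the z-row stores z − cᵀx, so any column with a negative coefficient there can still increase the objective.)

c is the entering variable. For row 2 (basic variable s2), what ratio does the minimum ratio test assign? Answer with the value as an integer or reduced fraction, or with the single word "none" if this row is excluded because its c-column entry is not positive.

19/7

Ratio = RHS / (c entry) = (38/3) / (14/3) = 19/7.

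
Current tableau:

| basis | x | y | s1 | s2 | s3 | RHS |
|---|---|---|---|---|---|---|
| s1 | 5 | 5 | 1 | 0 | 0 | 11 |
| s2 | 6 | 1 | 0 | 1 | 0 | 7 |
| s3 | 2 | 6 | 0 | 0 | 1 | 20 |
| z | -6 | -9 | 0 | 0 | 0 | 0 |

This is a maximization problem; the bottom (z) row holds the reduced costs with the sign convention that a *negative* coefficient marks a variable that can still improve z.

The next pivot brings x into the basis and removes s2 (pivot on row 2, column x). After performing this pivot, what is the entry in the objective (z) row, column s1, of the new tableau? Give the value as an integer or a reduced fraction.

0

Pivot element is row 2, column x: 6.
Normalize row 2: new (row 2, s1) = 0/6 = 0.
z-row ← z-row − (-6)·(new row 2): 0 − (-6)·0 = 0.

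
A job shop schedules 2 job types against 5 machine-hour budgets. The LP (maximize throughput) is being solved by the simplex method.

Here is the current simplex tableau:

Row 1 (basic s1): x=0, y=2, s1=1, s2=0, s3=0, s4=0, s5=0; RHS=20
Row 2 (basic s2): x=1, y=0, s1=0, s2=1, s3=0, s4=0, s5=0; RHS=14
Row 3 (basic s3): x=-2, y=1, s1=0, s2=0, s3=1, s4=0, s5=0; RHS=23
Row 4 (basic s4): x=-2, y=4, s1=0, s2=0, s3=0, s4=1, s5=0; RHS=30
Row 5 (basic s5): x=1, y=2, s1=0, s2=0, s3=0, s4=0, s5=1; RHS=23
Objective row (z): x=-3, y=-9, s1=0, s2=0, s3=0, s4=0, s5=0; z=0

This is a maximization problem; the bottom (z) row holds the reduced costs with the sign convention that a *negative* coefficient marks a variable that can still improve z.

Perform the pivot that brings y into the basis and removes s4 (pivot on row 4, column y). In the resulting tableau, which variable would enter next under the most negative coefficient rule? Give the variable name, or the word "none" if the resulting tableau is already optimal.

Pivot element 4. New z-row = old z-row − (-9)·(row 4/4).
Updated z-row coefficients: x: -15/2, y: 0, s1: 0, s2: 0, s3: 0, s4: 9/4, s5: 0.
The most negative is -15/2 in column x, so x would enter next.

x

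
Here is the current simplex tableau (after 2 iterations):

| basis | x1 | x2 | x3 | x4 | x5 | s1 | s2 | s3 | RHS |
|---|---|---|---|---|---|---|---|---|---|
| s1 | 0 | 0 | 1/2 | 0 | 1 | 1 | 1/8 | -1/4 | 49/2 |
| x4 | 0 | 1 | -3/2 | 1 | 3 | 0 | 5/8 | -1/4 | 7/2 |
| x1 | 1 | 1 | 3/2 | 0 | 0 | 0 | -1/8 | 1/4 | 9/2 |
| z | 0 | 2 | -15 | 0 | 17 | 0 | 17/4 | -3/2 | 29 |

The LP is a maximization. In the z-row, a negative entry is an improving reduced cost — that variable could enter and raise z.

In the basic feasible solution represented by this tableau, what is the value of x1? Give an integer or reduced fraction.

x1 is basic (row 3); its value is the RHS of that row: 9/2.

9/2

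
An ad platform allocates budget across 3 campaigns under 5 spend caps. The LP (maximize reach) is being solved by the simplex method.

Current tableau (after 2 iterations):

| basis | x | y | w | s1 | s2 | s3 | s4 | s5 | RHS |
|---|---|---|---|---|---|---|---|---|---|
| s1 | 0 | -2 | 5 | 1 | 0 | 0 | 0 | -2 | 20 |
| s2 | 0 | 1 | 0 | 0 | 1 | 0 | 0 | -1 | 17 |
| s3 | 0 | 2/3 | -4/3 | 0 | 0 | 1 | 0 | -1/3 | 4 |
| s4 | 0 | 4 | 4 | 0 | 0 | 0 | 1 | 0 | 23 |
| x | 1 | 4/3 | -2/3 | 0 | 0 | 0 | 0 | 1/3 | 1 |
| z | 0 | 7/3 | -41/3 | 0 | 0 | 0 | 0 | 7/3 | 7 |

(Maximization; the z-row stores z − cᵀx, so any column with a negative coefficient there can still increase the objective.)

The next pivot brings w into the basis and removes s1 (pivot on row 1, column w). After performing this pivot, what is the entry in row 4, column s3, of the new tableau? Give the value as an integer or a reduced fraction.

Pivot element is row 1, column w: 5.
Normalize row 1: new (row 1, s3) = 0/5 = 0.
row 4 ← row 4 − 4·(new row 1): 0 − 4·0 = 0.

0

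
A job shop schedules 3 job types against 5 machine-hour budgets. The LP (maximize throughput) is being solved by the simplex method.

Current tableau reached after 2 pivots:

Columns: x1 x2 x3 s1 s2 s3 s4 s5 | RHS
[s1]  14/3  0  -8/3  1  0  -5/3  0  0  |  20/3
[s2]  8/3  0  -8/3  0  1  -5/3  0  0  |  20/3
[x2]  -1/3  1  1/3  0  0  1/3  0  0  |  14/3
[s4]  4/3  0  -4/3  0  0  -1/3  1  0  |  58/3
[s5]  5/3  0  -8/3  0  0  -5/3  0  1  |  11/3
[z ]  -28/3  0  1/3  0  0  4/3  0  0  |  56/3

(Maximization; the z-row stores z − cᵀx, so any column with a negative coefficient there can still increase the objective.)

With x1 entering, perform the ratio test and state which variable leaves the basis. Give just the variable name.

s1

Ratios: row 1 (s1): (20/3)/(14/3) = 10/7; row 2 (s2): (20/3)/(8/3) = 5/2; row 3 (x2): entry -1/3 ≤ 0, skip; row 4 (s4): (58/3)/(4/3) = 29/2; row 5 (s5): (11/3)/(5/3) = 11/5.
Minimum ratio 10/7 is in the s1 row, so s1 leaves.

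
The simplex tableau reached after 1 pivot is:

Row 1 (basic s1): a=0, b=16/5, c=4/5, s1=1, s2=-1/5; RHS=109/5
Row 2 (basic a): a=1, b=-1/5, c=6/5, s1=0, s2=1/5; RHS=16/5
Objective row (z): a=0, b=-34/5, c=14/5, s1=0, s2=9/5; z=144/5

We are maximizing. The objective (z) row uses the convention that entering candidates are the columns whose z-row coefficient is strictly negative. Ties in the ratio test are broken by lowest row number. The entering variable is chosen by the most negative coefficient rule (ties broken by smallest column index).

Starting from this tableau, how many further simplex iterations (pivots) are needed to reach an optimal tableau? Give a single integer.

1

pivot: b in, s1 out → z = 601/8
No improving column remains; optimal.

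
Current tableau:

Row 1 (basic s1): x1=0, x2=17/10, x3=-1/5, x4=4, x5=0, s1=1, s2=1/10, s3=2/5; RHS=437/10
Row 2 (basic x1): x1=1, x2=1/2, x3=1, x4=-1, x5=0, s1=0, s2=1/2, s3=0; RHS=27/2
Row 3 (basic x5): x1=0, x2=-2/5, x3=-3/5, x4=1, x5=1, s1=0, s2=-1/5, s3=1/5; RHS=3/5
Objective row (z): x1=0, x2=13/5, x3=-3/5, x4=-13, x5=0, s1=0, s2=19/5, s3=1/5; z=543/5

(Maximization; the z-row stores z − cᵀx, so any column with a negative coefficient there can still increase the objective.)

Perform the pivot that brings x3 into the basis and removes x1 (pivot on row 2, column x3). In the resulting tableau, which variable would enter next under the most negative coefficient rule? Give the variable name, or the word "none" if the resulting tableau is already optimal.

Pivot element 1. New z-row = old z-row − (-3/5)·(row 2/1).
Updated z-row coefficients: x1: 3/5, x2: 29/10, x3: 0, x4: -68/5, x5: 0, s1: 0, s2: 41/10, s3: 1/5.
The most negative is -68/5 in column x4, so x4 would enter next.

x4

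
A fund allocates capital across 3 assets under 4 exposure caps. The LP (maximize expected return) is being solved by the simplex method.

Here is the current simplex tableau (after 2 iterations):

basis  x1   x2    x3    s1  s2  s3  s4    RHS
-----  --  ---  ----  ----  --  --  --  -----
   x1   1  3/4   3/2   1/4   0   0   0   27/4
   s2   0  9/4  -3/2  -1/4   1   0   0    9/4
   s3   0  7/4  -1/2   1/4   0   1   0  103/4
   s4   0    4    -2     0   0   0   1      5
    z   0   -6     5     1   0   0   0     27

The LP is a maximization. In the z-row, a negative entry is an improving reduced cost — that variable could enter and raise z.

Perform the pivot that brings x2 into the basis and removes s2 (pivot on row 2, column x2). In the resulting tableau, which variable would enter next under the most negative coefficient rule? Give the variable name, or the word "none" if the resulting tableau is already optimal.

Pivot element 9/4. New z-row = old z-row − (-6)·(row 2/(9/4)).
Updated z-row coefficients: x1: 0, x2: 0, x3: 1, s1: 1/3, s2: 8/3, s3: 0, s4: 0.
No coefficient is strictly negative; the tableau after this pivot is optimal.

none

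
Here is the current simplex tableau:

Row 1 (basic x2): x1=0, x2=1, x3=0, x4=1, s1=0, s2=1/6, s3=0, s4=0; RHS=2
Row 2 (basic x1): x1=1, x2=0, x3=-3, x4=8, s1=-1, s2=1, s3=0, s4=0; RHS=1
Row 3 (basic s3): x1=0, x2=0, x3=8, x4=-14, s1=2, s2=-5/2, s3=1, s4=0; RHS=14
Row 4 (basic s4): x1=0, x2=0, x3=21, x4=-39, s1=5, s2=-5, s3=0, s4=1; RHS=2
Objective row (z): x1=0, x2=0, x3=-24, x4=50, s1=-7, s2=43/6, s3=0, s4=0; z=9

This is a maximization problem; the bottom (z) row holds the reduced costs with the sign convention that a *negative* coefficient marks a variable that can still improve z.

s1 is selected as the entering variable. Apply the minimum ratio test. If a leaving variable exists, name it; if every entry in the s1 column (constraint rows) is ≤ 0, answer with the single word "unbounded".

Ratios: row 1 (x2): entry 0 ≤ 0, skip; row 2 (x1): entry -1 ≤ 0, skip; row 3 (s3): 14/2 = 7; row 4 (s4): 2/5 = 2/5.
Minimum ratio is in the s4 row, so s4 leaves.

s4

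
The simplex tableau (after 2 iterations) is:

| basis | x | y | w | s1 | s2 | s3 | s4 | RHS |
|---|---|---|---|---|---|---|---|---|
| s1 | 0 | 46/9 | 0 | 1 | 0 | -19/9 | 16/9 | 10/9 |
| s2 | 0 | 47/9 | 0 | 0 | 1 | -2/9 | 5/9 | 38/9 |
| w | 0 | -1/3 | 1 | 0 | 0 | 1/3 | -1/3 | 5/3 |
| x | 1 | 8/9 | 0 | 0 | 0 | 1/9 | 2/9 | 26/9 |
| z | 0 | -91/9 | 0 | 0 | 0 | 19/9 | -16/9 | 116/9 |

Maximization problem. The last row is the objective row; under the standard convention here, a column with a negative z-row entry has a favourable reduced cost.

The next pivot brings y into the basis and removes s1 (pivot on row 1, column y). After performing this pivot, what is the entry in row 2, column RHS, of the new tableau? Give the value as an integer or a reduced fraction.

Pivot element is row 1, column y: 46/9.
Normalize row 1: new (row 1, RHS) = (10/9)/(46/9) = 5/23.
row 2 ← row 2 − (47/9)·(new row 1): 38/9 − (47/9)·(5/23) = 71/23.

71/23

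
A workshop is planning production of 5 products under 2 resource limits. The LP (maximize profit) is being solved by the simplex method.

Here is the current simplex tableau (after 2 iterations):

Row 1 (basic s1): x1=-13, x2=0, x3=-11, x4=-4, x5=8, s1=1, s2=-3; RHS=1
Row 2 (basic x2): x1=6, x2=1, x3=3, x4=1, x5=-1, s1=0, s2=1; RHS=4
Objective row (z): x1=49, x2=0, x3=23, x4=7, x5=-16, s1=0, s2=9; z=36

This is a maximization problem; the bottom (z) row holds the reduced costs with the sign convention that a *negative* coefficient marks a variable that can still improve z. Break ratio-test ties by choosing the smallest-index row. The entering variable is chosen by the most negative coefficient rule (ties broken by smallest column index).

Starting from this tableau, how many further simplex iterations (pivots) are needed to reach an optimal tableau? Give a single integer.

2

pivot: x5 in, s1 out → z = 38
pivot: x4 in, x2 out → z = 185/4
No improving column remains; optimal.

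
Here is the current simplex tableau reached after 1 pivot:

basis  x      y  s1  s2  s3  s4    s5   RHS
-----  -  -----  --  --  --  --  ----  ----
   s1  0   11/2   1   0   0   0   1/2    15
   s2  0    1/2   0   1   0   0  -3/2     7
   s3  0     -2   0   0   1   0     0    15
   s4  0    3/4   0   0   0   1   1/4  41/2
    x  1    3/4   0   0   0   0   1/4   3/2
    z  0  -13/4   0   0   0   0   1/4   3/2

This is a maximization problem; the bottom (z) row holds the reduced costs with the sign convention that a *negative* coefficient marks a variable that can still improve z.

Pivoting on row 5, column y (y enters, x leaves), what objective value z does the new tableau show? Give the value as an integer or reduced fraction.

Minimum ratio for y: (3/2)/(3/4) = 2.
z changes by −(z-row coeff of y)·ratio = −(-13/4)·2 = 13/2.
New z = 3/2 + (13/2) = 8.

8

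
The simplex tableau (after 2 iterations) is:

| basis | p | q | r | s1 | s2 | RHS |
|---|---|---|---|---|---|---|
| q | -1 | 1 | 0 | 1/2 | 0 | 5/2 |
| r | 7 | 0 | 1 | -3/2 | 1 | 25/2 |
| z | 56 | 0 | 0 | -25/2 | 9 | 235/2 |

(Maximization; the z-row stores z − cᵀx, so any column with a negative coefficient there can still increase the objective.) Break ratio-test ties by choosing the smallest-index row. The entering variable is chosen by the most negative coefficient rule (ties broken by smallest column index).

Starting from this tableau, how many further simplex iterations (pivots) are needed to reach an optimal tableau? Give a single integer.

pivot: s1 in, q out → z = 180
No improving column remains; optimal.

1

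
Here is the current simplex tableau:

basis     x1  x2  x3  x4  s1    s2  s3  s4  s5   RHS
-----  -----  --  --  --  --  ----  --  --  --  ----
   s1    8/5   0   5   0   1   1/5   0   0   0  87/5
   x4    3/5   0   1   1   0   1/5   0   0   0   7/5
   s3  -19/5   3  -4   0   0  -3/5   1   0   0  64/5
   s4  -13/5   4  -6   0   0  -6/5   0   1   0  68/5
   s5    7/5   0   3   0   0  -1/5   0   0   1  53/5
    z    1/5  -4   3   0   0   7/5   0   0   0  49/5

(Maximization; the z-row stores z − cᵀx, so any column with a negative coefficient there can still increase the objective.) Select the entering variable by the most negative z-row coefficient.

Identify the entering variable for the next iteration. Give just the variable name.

Objective-row coefficients: x1: 1/5, x2: -4, x3: 3, x4: 0, s1: 0, s2: 7/5, s3: 0, s4: 0, s5: 0.
The most negative is -4 in column x2, so x2 enters.

x2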